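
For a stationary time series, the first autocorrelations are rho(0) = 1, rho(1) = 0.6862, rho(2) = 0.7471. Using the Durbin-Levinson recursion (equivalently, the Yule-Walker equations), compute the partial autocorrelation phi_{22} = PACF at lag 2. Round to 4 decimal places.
\phi_{22} = 0.5220

The PACF at lag k is phi_{kk}, the last component of the solution
to the Yule-Walker system G_k phi = r_k where
  (G_k)_{ij} = rho(|i - j|), (r_k)_i = rho(i), i,j = 1..k.
Equivalently, Durbin-Levinson gives phi_{kk} iteratively:
  phi_{11} = rho(1)
  phi_{kk} = [rho(k) - sum_{j=1..k-1} phi_{k-1,j} rho(k-j)]
            / [1 - sum_{j=1..k-1} phi_{k-1,j} rho(j)],
  phi_{k,j} = phi_{k-1,j} - phi_{kk} phi_{k-1,k-j},  j = 1..k-1.
Step k = 1:
  phi_11 = rho(1) = 0.6862.
Step k = 2:
  phi_22 = [rho(2) - phi_11 rho(1)] / [1 - phi_11 rho(1)] = [0.7471 - (0.6862)(0.6862)] / [1 - (0.6862)(0.6862)]
         = 0.27622956 / 0.52912956 = 0.522.
Therefore phi_{22} = 0.5220.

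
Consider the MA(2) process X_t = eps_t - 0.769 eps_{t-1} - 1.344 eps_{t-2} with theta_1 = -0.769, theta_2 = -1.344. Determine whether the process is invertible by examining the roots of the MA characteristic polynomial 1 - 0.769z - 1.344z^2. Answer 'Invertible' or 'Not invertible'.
\text{Not invertible}

The MA(q) characteristic polynomial is P(z) = 1 - 0.769z - 1.344z^2.
Invertibility requires all roots to lie outside the unit circle, i.e. |z| > 1 for every root.
Set 1 + (-0.769) z + (-1.344) z^2 = 0, i.e. a z^2 + b z + c = 0 with a = -1.344, b = -0.769, c = 1.
Discriminant D = b^2 - 4ac = (-0.769)^2 - 4*(-1.344)*1 = 0.591361 - (-5.376) = 5.967361.
D >= 0, so the roots are real: z = (-b +/- sqrt(D)) / (2a) = (0.769 +/- 2.442818) / (-2.688).
  z_1 = (0.769 + 2.442818) / (-2.688) = -1.1949,   |z_1| = 1.1949.
  z_2 = (0.769 - 2.442818) / (-2.688) = 0.6227,   |z_2| = 0.6227.
Moduli of all roots: 1.1949, 0.6227.
All moduli strictly greater than 1? No.
Verdict: Not invertible.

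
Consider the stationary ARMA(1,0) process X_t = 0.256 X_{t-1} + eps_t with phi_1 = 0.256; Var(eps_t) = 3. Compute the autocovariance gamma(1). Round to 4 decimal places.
\gamma(1) = 0.8219

Multiply the model equation by X_{t-k} and take expectations. With theta_0 = psi_0 = 1 and psi_j the MA(infinity) weights, this gives
  gamma(k) - sum_i phi_i gamma(k-i) = c_k,
  c_k = sigma^2 * sum_{j=k..q} theta_j psi_{j-k}   (c_k = 0 for k > q),
using gamma(-m) = gamma(m).
Pure AR (q = 0): c_0 = sigma^2 = 3, c_k = 0 for k >= 1.
Equations for k = 0 and k = 1 (AR order 1):
  gamma(0) = phi_1 gamma(1) + c_0
  gamma(1) = phi_1 gamma(0) + c_1
Substituting the second into the first: gamma(0) (1 - phi_1^2) = c_0 + phi_1 c_1, so
  gamma(0) = c_0 / (1 - phi_1^2) = 3 / (1 - (0.256)^2) = 3 / 0.934464 = 3.210397.
  gamma(1) = phi_1 gamma(0) = (0.256)(3.210397) = 0.821862.
Therefore gamma(1) = 0.8219 (to 4 decimal places).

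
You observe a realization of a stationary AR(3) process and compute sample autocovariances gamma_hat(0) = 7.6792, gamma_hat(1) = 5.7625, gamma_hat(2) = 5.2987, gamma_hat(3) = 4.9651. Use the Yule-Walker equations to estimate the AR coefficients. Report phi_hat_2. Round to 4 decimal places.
\hat\phi_{2} = 0.2090

The Yule-Walker equations for an AR(p) process read, in matrix form,
  Gamma_p phi = r_p,   with   (Gamma_p)_{ij} = gamma(|i - j|),
                       (r_p)_i = gamma(i),   i,j = 1..p.
Substitute the sample gammas (Toeplitz matrix and right-hand side of size 3):
  Gamma_p = [[7.6792, 5.7625, 5.2987], [5.7625, 7.6792, 5.7625], [5.2987, 5.7625, 7.6792]]
  r_p     = [5.7625, 5.2987, 4.9651]
Written out (R1..R3):
  (R1) 7.6792 phi_1 + 5.7625 phi_2 + 5.2987 phi_3 = 5.7625
  (R2) 5.7625 phi_1 + 7.6792 phi_2 + 5.7625 phi_3 = 5.2987
  (R3) 5.2987 phi_1 + 5.7625 phi_2 + 7.6792 phi_3 = 4.9651
Gaussian elimination:
  R2 <- R2 - (5.7625/7.6792) R1 = R2 - (0.750404) R1:  3.354999 phi_2 + 1.786336 phi_3 = 0.974499
  R3 <- R3 - (5.2987/7.6792) R1 = R3 - (0.690007) R1:  1.786336 phi_2 + 4.023061 phi_3 = 0.988936
  R3 <- R3 - (1.786336/3.354999) R2 = R3 - (0.53244) R2:  3.071944 phi_3 = 0.470074
Back-substitution:
  phi_hat_3 = 0.470074 / 3.071944 = 0.153022
  phi_hat_2 = (0.974499 - (1.786336)(0.153022)) / 3.354999 = 0.208987
  phi_hat_1 = (5.7625 - (5.7625)(0.208987) - (5.2987)(0.153022)) / 7.6792 = 0.487993
So phi_hat = [0.4880, 0.2090, 0.1530].
Therefore phi_hat_2 = 0.2090.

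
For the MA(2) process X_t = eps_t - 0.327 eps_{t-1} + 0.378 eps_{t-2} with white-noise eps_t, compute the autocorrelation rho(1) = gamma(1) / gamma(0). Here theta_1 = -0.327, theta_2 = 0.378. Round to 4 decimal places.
\rho(1) = -0.3605

For an MA(q) process with theta_0 = 1, the autocovariance is
  gamma(k) = sigma^2 * sum_{i=0..q-k} theta_i * theta_{i+k},
and rho(k) = gamma(k) / gamma(0). Sigma^2 cancels.
  numerator   = (1)*(-0.327) + (-0.327)*(0.378) = -0.450606.
  denominator = (1)^2 + (-0.327)^2 + (0.378)^2 = 1.249813.
  rho(1) = -0.450606 / 1.249813 = -0.3605.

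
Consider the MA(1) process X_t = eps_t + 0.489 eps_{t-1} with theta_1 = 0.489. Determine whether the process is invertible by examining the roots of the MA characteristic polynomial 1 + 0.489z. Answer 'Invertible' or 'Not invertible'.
\text{Invertible}

The MA(q) characteristic polynomial is P(z) = 1 + 0.489z.
Invertibility requires all roots to lie outside the unit circle, i.e. |z| > 1 for every root.
This is linear in z: 1 + (0.489) z = 0  =>  z = -1/(0.489) = -2.04499,  |z| = 2.04499.
Moduli of all roots: 2.0450.
All moduli strictly greater than 1? Yes.
Verdict: Invertible.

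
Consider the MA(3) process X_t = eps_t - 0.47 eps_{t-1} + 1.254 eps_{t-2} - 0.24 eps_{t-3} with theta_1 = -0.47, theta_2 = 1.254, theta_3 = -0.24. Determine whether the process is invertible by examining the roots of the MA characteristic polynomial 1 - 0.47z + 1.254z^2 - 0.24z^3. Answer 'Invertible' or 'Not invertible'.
\text{Not invertible}

The MA(q) characteristic polynomial is P(z) = 1 - 0.47z + 1.254z^2 - 0.24z^3.
Invertibility requires all roots to lie outside the unit circle, i.e. |z| > 1 for every root.
Degree 3: look for a simple real root z0 first, then factor out (1 - z/z0) and solve the remaining quadratic.
Testing z0 = 5: P(5) = 1 + (-0.47)(5) + (1.254)(5)^2 + (-0.24)(5)^3
  = 1 + (-2.35) + (31.35) + (-30) = 0.  So z_0 = 5 is a root, |z_0| = 5.
Divide out the factor (1 - 0.2 z) = (1 - z/z0) (since 1/z0 = 0.2):
  P(z) = (1 - 0.2 z)(1 + (-0.27) z + (1.2) z^2)
  [check: z-coef -0.27 - (0.2) = -0.47; z^2-coef 1.2 - (0.2)(-0.27) = 1.254; z^3-coef -(0.2)(1.2) = -0.24.]
Remaining roots from the quadratic factor 1 + (-0.27) z + (1.2) z^2:
  Set 1 + (-0.27) z + (1.2) z^2 = 0, i.e. a z^2 + b z + c = 0 with a = 1.2, b = -0.27, c = 1.
  Discriminant D = b^2 - 4ac = (-0.27)^2 - 4*(1.2)*1 = 0.0729 - (4.8) = -4.7271.
  D < 0, so the roots are the complex-conjugate pair z = (-b +/- i sqrt(-D)) / (2a) = 0.1125 +/- 0.9059i.
  For a conjugate pair |z|^2 = z * conj(z) = (product of roots) = c/a = 1/(1.2) = 0.833333, so |z| = sqrt(0.833333) = 0.9129 for both roots.
Moduli of all roots: 5.0000, 0.9129, 0.9129.
All moduli strictly greater than 1? No.
Verdict: Not invertible.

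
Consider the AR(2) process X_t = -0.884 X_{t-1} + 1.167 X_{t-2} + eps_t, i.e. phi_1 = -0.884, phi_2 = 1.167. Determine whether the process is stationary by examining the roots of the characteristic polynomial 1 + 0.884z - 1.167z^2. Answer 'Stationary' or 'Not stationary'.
\text{Not stationary}

The AR(p) characteristic polynomial is P(z) = 1 + 0.884z - 1.167z^2.
Stationarity requires all roots to lie outside the unit circle, i.e. |z| > 1 for every root.
Set 1 + (0.884) z + (-1.167) z^2 = 0, i.e. a z^2 + b z + c = 0 with a = -1.167, b = 0.884, c = 1.
Discriminant D = b^2 - 4ac = (0.884)^2 - 4*(-1.167)*1 = 0.781456 - (-4.668) = 5.449456.
D >= 0, so the roots are real: z = (-b +/- sqrt(D)) / (2a) = (-0.884 +/- 2.334407) / (-2.334).
  z_1 = (-0.884 + 2.334407) / (-2.334) = -0.6214,   |z_1| = 0.6214.
  z_2 = (-0.884 - 2.334407) / (-2.334) = 1.3789,   |z_2| = 1.3789.
Moduli of all roots: 0.6214, 1.3789.
All moduli strictly greater than 1? No.
Verdict: Not stationary.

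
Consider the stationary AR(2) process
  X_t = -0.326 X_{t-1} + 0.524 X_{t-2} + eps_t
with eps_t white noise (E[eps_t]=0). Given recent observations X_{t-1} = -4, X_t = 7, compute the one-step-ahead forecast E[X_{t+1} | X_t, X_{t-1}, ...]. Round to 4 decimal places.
E[X_{t+1} \mid \mathcal F_t] = -4.3780

For an AR(p) model X_t = c + sum_i phi_i X_{t-i} + eps_t, the
one-step-ahead conditional mean is
  E[X_{t+1} | X_t, ...] = c + sum_i phi_i X_{t+1-i}.
Substitute known values:
  E[X_{t+1} | ...] = (-0.326) * (7) + (0.524) * (-4)
                   = -4.3780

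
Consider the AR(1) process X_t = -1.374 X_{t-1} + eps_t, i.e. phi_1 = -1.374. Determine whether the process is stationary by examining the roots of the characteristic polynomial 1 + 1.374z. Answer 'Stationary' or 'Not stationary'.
\text{Not stationary}

The AR(p) characteristic polynomial is P(z) = 1 + 1.374z.
Stationarity requires all roots to lie outside the unit circle, i.e. |z| > 1 for every root.
This is linear in z: 1 + (1.374) z = 0  =>  z = -1/(1.374) = -0.727802,  |z| = 0.727802.
Moduli of all roots: 0.7278.
All moduli strictly greater than 1? No.
Verdict: Not stationary.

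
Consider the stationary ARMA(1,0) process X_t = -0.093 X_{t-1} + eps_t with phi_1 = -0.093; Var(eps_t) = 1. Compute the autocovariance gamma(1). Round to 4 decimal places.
\gamma(1) = -0.0938

Multiply the model equation by X_{t-k} and take expectations. With theta_0 = psi_0 = 1 and psi_j the MA(infinity) weights, this gives
  gamma(k) - sum_i phi_i gamma(k-i) = c_k,
  c_k = sigma^2 * sum_{j=k..q} theta_j psi_{j-k}   (c_k = 0 for k > q),
using gamma(-m) = gamma(m).
Pure AR (q = 0): c_0 = sigma^2 = 1, c_k = 0 for k >= 1.
Equations for k = 0 and k = 1 (AR order 1):
  gamma(0) = phi_1 gamma(1) + c_0
  gamma(1) = phi_1 gamma(0) + c_1
Substituting the second into the first: gamma(0) (1 - phi_1^2) = c_0 + phi_1 c_1, so
  gamma(0) = c_0 / (1 - phi_1^2) = 1 / (1 - (-0.093)^2) = 1 / 0.991351 = 1.008724.
  gamma(1) = phi_1 gamma(0) = (-0.093)(1.008724) = -0.093811.
Therefore gamma(1) = -0.0938 (to 4 decimal places).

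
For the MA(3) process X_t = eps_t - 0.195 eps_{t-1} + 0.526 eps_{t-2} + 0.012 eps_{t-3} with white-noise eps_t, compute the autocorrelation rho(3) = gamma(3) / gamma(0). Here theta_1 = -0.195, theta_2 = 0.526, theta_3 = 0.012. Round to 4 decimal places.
\rho(3) = 0.0091

For an MA(q) process with theta_0 = 1, the autocovariance is
  gamma(k) = sigma^2 * sum_{i=0..q-k} theta_i * theta_{i+k},
and rho(k) = gamma(k) / gamma(0). Sigma^2 cancels.
  numerator   = (1)*(0.012) = 0.012.
  denominator = (1)^2 + (-0.195)^2 + (0.526)^2 + (0.012)^2 = 1.314845.
  rho(3) = 0.012 / 1.314845 = 0.0091.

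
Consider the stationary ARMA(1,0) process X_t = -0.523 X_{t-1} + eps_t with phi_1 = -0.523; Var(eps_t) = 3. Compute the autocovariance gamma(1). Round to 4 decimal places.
\gamma(1) = -2.1598

Multiply the model equation by X_{t-k} and take expectations. With theta_0 = psi_0 = 1 and psi_j the MA(infinity) weights, this gives
  gamma(k) - sum_i phi_i gamma(k-i) = c_k,
  c_k = sigma^2 * sum_{j=k..q} theta_j psi_{j-k}   (c_k = 0 for k > q),
using gamma(-m) = gamma(m).
Pure AR (q = 0): c_0 = sigma^2 = 3, c_k = 0 for k >= 1.
Equations for k = 0 and k = 1 (AR order 1):
  gamma(0) = phi_1 gamma(1) + c_0
  gamma(1) = phi_1 gamma(0) + c_1
Substituting the second into the first: gamma(0) (1 - phi_1^2) = c_0 + phi_1 c_1, so
  gamma(0) = c_0 / (1 - phi_1^2) = 3 / (1 - (-0.523)^2) = 3 / 0.726471 = 4.129552.
  gamma(1) = phi_1 gamma(0) = (-0.523)(4.129552) = -2.159756.
Therefore gamma(1) = -2.1598 (to 4 decimal places).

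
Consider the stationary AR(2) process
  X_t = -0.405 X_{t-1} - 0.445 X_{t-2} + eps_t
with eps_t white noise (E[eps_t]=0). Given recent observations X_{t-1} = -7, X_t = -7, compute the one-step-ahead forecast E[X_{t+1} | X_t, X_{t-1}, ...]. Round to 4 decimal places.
E[X_{t+1} \mid \mathcal F_t] = 5.9500

For an AR(p) model X_t = c + sum_i phi_i X_{t-i} + eps_t, the
one-step-ahead conditional mean is
  E[X_{t+1} | X_t, ...] = c + sum_i phi_i X_{t+1-i}.
Substitute known values:
  E[X_{t+1} | ...] = (-0.405) * (-7) + (-0.445) * (-7)
                   = 5.9500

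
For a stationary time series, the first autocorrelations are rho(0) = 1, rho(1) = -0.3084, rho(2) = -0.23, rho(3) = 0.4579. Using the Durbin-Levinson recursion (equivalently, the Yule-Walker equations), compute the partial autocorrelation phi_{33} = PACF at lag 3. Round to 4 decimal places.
\phi_{33} = 0.3181

The PACF at lag k is phi_{kk}, the last component of the solution
to the Yule-Walker system G_k phi = r_k where
  (G_k)_{ij} = rho(|i - j|), (r_k)_i = rho(i), i,j = 1..k.
Equivalently, Durbin-Levinson gives phi_{kk} iteratively:
  phi_{11} = rho(1)
  phi_{kk} = [rho(k) - sum_{j=1..k-1} phi_{k-1,j} rho(k-j)]
            / [1 - sum_{j=1..k-1} phi_{k-1,j} rho(j)],
  phi_{k,j} = phi_{k-1,j} - phi_{kk} phi_{k-1,k-j},  j = 1..k-1.
Step k = 1:
  phi_11 = rho(1) = -0.3084.
Step k = 2:
  phi_22 = [rho(2) - phi_11 rho(1)] / [1 - phi_11 rho(1)] = [-0.23 - (-0.3084)(-0.3084)] / [1 - (-0.3084)(-0.3084)]
         = -0.32511056 / 0.90488944 = -0.359282.
  Update: phi_21 = phi_11 - phi_22 phi_11 = -0.3084 - (-0.359282)(-0.3084) = -0.419203.
Step k = 3:
  phi_33 = [rho(3) - phi_21 rho(2) - phi_22 rho(1)] / [1 - phi_21 rho(1) - phi_22 rho(2)]
    numerator   = 0.4579 - (-0.419203)(-0.23) - (-0.359282)(-0.3084) = 0.25068081
    denominator = 1 - (-0.419203)(-0.3084) - (-0.359282)(-0.23) = 0.78808304
  phi_33 = 0.25068081 / 0.78808304 = 0.3181.
Therefore phi_{33} = 0.3181.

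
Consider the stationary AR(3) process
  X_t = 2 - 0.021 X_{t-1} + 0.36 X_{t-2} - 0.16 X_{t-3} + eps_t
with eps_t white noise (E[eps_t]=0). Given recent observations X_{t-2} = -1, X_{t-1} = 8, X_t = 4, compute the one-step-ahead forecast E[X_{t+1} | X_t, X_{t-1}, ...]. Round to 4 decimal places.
E[X_{t+1} \mid \mathcal F_t] = 4.9560

For an AR(p) model X_t = c + sum_i phi_i X_{t-i} + eps_t, the
one-step-ahead conditional mean is
  E[X_{t+1} | X_t, ...] = c + sum_i phi_i X_{t+1-i}.
Substitute known values:
  E[X_{t+1} | ...] = 2 + (-0.021) * (4) + (0.36) * (8) + (-0.16) * (-1)
                   = 4.9560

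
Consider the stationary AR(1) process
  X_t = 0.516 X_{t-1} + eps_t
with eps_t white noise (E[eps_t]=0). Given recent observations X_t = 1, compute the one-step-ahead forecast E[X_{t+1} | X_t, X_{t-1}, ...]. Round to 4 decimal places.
E[X_{t+1} \mid \mathcal F_t] = 0.5160

For an AR(p) model X_t = c + sum_i phi_i X_{t-i} + eps_t, the
one-step-ahead conditional mean is
  E[X_{t+1} | X_t, ...] = c + sum_i phi_i X_{t+1-i}.
Substitute known values:
  E[X_{t+1} | ...] = (0.516) * (1)
                   = 0.5160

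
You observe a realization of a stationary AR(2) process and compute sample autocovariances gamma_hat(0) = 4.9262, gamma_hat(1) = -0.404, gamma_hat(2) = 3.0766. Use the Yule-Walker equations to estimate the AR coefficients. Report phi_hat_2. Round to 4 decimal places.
\hat\phi_{2} = 0.6220

The Yule-Walker equations for an AR(p) process read, in matrix form,
  Gamma_p phi = r_p,   with   (Gamma_p)_{ij} = gamma(|i - j|),
                       (r_p)_i = gamma(i),   i,j = 1..p.
Substitute the sample gammas (Toeplitz matrix and right-hand side of size 2):
  Gamma_p = [[4.9262, -0.404], [-0.404, 4.9262]]
  r_p     = [-0.404, 3.0766]
Written out:
  4.9262 phi_1 - 0.404 phi_2 = -0.404
  -0.404 phi_1 + 4.9262 phi_2 = 3.0766
Solve by Cramer's rule:
  det = gamma(0)^2 - gamma(1)^2 = (4.9262)^2 - (-0.404)^2 = 24.26744644 - 0.163216 = 24.10423044
  phi_hat_1 = [gamma(1) gamma(0) - gamma(1) gamma(2)] / det = [(-0.404)(4.9262) - (-0.404)(3.0766)] / 24.10423044 = -0.7472384 / 24.10423044 = -0.031
  phi_hat_2 = [gamma(0) gamma(2) - gamma(1)^2] / det = [(4.9262)(3.0766) - (-0.404)^2] / 24.10423044 = 14.99273092 / 24.10423044 = 0.622
So phi_hat = [-0.0310, 0.6220].
Therefore phi_hat_2 = 0.6220.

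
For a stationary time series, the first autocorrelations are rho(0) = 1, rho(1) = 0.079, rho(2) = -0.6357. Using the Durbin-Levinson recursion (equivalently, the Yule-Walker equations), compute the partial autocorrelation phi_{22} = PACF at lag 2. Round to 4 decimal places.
\phi_{22} = -0.6460

The PACF at lag k is phi_{kk}, the last component of the solution
to the Yule-Walker system G_k phi = r_k where
  (G_k)_{ij} = rho(|i - j|), (r_k)_i = rho(i), i,j = 1..k.
Equivalently, Durbin-Levinson gives phi_{kk} iteratively:
  phi_{11} = rho(1)
  phi_{kk} = [rho(k) - sum_{j=1..k-1} phi_{k-1,j} rho(k-j)]
            / [1 - sum_{j=1..k-1} phi_{k-1,j} rho(j)],
  phi_{k,j} = phi_{k-1,j} - phi_{kk} phi_{k-1,k-j},  j = 1..k-1.
Step k = 1:
  phi_11 = rho(1) = 0.079.
Step k = 2:
  phi_22 = [rho(2) - phi_11 rho(1)] / [1 - phi_11 rho(1)] = [-0.6357 - (0.079)(0.079)] / [1 - (0.079)(0.079)]
         = -0.641941 / 0.993759 = -0.646.
Therefore phi_{22} = -0.6460.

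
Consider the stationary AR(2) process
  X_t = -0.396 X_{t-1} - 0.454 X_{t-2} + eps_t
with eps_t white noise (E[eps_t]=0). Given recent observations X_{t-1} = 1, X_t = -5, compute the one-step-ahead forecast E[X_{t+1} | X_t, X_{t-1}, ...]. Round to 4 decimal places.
E[X_{t+1} \mid \mathcal F_t] = 1.5260

For an AR(p) model X_t = c + sum_i phi_i X_{t-i} + eps_t, the
one-step-ahead conditional mean is
  E[X_{t+1} | X_t, ...] = c + sum_i phi_i X_{t+1-i}.
Substitute known values:
  E[X_{t+1} | ...] = (-0.396) * (-5) + (-0.454) * (1)
                   = 1.5260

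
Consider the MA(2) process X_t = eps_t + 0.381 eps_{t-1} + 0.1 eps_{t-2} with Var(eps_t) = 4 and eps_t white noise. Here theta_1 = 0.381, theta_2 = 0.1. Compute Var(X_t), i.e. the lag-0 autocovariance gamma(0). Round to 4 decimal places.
\gamma(0) = 4.6206

For an MA(q) process X_t = eps_t + sum_i theta_i eps_{t-i} with
Var(eps_t) = sigma^2, the variance is
  gamma(0) = sigma^2 * (1 + sum_i theta_i^2).
  sum_i theta_i^2 = (0.381)^2 + (0.1)^2 = 0.145161 + 0.01 = 0.155161.
  gamma(0) = 4 * (1 + 0.155161) = 4 * 1.155161 = 4.620644, which rounds to 4.6206.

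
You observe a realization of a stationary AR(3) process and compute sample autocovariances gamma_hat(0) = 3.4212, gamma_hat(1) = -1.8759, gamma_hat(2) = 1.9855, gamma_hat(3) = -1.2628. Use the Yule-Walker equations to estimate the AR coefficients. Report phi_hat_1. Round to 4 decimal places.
\hat\phi_{1} = -0.3570

The Yule-Walker equations for an AR(p) process read, in matrix form,
  Gamma_p phi = r_p,   with   (Gamma_p)_{ij} = gamma(|i - j|),
                       (r_p)_i = gamma(i),   i,j = 1..p.
Substitute the sample gammas (Toeplitz matrix and right-hand side of size 3):
  Gamma_p = [[3.4212, -1.8759, 1.9855], [-1.8759, 3.4212, -1.8759], [1.9855, -1.8759, 3.4212]]
  r_p     = [-1.8759, 1.9855, -1.2628]
Written out (R1..R3):
  (R1) 3.4212 phi_1 - 1.8759 phi_2 + 1.9855 phi_3 = -1.8759
  (R2) -1.8759 phi_1 + 3.4212 phi_2 - 1.8759 phi_3 = 1.9855
  (R3) 1.9855 phi_1 - 1.8759 phi_2 + 3.4212 phi_3 = -1.2628
Gaussian elimination:
  R2 <- R2 - (-1.8759/3.4212) R1 = R2 - (-0.548316) R1:  2.392613 phi_2 - 0.787218 phi_3 = 0.956913
  R3 <- R3 - (1.9855/3.4212) R1 = R3 - (0.580352) R1:  -0.787218 phi_2 + 2.268911 phi_3 = -0.174118
  R3 <- R3 - (-0.787218/2.392613) R2 = R3 - (-0.32902) R2:  2.009901 phi_3 = 0.140726
Back-substitution:
  phi_hat_3 = 0.140726 / 2.009901 = 0.070016
  phi_hat_2 = (0.956913 - (-0.787218)(0.070016)) / 2.392613 = 0.422982
  phi_hat_1 = (-1.8759 - (-1.8759)(0.422982) - (1.9855)(0.070016)) / 3.4212 = -0.357023
So phi_hat = [-0.3570, 0.4230, 0.0700].
Therefore phi_hat_1 = -0.3570.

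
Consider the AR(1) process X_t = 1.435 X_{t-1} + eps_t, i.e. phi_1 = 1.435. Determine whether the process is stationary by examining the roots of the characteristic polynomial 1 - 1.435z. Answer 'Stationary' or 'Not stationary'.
\text{Not stationary}

The AR(p) characteristic polynomial is P(z) = 1 - 1.435z.
Stationarity requires all roots to lie outside the unit circle, i.e. |z| > 1 for every root.
This is linear in z: 1 + (-1.435) z = 0  =>  z = -1/(-1.435) = 0.696864,  |z| = 0.696864.
Moduli of all roots: 0.6969.
All moduli strictly greater than 1? No.
Verdict: Not stationary.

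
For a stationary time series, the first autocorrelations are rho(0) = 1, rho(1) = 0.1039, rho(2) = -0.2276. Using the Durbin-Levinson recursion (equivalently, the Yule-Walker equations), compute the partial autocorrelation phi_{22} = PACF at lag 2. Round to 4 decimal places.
\phi_{22} = -0.2410

The PACF at lag k is phi_{kk}, the last component of the solution
to the Yule-Walker system G_k phi = r_k where
  (G_k)_{ij} = rho(|i - j|), (r_k)_i = rho(i), i,j = 1..k.
Equivalently, Durbin-Levinson gives phi_{kk} iteratively:
  phi_{11} = rho(1)
  phi_{kk} = [rho(k) - sum_{j=1..k-1} phi_{k-1,j} rho(k-j)]
            / [1 - sum_{j=1..k-1} phi_{k-1,j} rho(j)],
  phi_{k,j} = phi_{k-1,j} - phi_{kk} phi_{k-1,k-j},  j = 1..k-1.
Step k = 1:
  phi_11 = rho(1) = 0.1039.
Step k = 2:
  phi_22 = [rho(2) - phi_11 rho(1)] / [1 - phi_11 rho(1)] = [-0.2276 - (0.1039)(0.1039)] / [1 - (0.1039)(0.1039)]
         = -0.23839521 / 0.98920479 = -0.241.
Therefore phi_{22} = -0.2410.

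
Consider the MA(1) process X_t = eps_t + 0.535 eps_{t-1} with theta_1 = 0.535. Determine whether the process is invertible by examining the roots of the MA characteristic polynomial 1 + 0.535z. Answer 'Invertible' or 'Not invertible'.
\text{Invertible}

The MA(q) characteristic polynomial is P(z) = 1 + 0.535z.
Invertibility requires all roots to lie outside the unit circle, i.e. |z| > 1 for every root.
This is linear in z: 1 + (0.535) z = 0  =>  z = -1/(0.535) = -1.869159,  |z| = 1.869159.
Moduli of all roots: 1.8692.
All moduli strictly greater than 1? Yes.
Verdict: Invertible.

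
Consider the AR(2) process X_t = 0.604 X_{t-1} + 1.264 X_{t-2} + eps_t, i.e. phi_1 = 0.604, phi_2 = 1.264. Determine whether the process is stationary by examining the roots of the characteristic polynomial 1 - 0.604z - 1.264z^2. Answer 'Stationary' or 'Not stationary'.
\text{Not stationary}

The AR(p) characteristic polynomial is P(z) = 1 - 0.604z - 1.264z^2.
Stationarity requires all roots to lie outside the unit circle, i.e. |z| > 1 for every root.
Set 1 + (-0.604) z + (-1.264) z^2 = 0, i.e. a z^2 + b z + c = 0 with a = -1.264, b = -0.604, c = 1.
Discriminant D = b^2 - 4ac = (-0.604)^2 - 4*(-1.264)*1 = 0.364816 - (-5.056) = 5.420816.
D >= 0, so the roots are real: z = (-b +/- sqrt(D)) / (2a) = (0.604 +/- 2.328265) / (-2.528).
  z_1 = (0.604 + 2.328265) / (-2.528) = -1.1599,   |z_1| = 1.1599.
  z_2 = (0.604 - 2.328265) / (-2.528) = 0.6821,   |z_2| = 0.6821.
Moduli of all roots: 1.1599, 0.6821.
All moduli strictly greater than 1? No.
Verdict: Not stationary.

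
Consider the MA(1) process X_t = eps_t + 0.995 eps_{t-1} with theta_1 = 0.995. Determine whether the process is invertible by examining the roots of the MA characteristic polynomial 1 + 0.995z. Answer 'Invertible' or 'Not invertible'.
\text{Invertible}

The MA(q) characteristic polynomial is P(z) = 1 + 0.995z.
Invertibility requires all roots to lie outside the unit circle, i.e. |z| > 1 for every root.
This is linear in z: 1 + (0.995) z = 0  =>  z = -1/(0.995) = -1.005025,  |z| = 1.005025.
Moduli of all roots: 1.0050.
All moduli strictly greater than 1? Yes.
Verdict: Invertible.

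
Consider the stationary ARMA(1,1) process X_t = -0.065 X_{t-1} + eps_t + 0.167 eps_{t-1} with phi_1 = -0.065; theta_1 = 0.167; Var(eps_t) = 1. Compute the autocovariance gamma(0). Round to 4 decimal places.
\gamma(0) = 1.0104

Multiply the model equation by X_{t-k} and take expectations. With theta_0 = psi_0 = 1 and psi_j the MA(infinity) weights, this gives
  gamma(k) - sum_i phi_i gamma(k-i) = c_k,
  c_k = sigma^2 * sum_{j=k..q} theta_j psi_{j-k}   (c_k = 0 for k > q),
using gamma(-m) = gamma(m).
psi-weights needed (psi_j = theta_j + sum_i phi_i psi_{j-i}):
  psi_1 = theta_1 + phi_1 = 0.167 + (-0.065) = 0.102
Right-hand sides:
  c_0 = sigma^2 (1 + theta_1 psi_1) = 1 * (1 + (0.167)(0.102)) = 1 * 1.017034 = 1.017034
  c_1 = sigma^2 theta_1 = 1 * (0.167) = 0.167
  c_2 = 0
Equations for k = 0 and k = 1 (AR order 1):
  gamma(0) = phi_1 gamma(1) + c_0
  gamma(1) = phi_1 gamma(0) + c_1
Substituting the second into the first: gamma(0) (1 - phi_1^2) = c_0 + phi_1 c_1, so
  gamma(0) = (c_0 + phi_1 c_1) / (1 - phi_1^2) = (1.017034 + (-0.065)(0.167)) / (1 - (-0.065)^2) = 1.006179 / 0.995775 = 1.010448.
Therefore gamma(0) = 1.0104 (to 4 decimal places).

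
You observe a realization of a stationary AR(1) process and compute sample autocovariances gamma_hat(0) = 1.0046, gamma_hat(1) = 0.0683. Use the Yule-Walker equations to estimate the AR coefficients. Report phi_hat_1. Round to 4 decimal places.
\hat\phi_{1} = 0.0680

The Yule-Walker equations for an AR(p) process read, in matrix form,
  Gamma_p phi = r_p,   with   (Gamma_p)_{ij} = gamma(|i - j|),
                       (r_p)_i = gamma(i),   i,j = 1..p.
Substitute the sample gammas (Toeplitz matrix and right-hand side of size 1):
  Gamma_p = [[1.0046]]
  r_p     = [0.0683]
With p = 1 this is the single equation gamma(0) phi_1 = gamma(1):
  phi_hat_1 = gamma(1) / gamma(0) = 0.0683 / 1.0046 = 0.0680.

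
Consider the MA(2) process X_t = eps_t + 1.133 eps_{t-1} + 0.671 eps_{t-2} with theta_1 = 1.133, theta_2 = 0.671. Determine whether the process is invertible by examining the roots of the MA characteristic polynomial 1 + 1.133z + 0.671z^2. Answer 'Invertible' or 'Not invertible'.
\text{Invertible}

The MA(q) characteristic polynomial is P(z) = 1 + 1.133z + 0.671z^2.
Invertibility requires all roots to lie outside the unit circle, i.e. |z| > 1 for every root.
Set 1 + (1.133) z + (0.671) z^2 = 0, i.e. a z^2 + b z + c = 0 with a = 0.671, b = 1.133, c = 1.
Discriminant D = b^2 - 4ac = (1.133)^2 - 4*(0.671)*1 = 1.283689 - (2.684) = -1.400311.
D < 0, so the roots are the complex-conjugate pair z = (-b +/- i sqrt(-D)) / (2a) = -0.8443 +/- 0.8818i.
For a conjugate pair |z|^2 = z * conj(z) = (product of roots) = c/a = 1/(0.671) = 1.490313, so |z| = sqrt(1.490313) = 1.2208 for both roots.
Moduli of all roots: 1.2208, 1.2208.
All moduli strictly greater than 1? Yes.
Verdict: Invertible.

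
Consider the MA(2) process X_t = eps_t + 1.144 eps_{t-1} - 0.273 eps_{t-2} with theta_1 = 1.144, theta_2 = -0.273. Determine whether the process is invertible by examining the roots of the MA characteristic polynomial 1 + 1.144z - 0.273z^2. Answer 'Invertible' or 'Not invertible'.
\text{Not invertible}

The MA(q) characteristic polynomial is P(z) = 1 + 1.144z - 0.273z^2.
Invertibility requires all roots to lie outside the unit circle, i.e. |z| > 1 for every root.
Set 1 + (1.144) z + (-0.273) z^2 = 0, i.e. a z^2 + b z + c = 0 with a = -0.273, b = 1.144, c = 1.
Discriminant D = b^2 - 4ac = (1.144)^2 - 4*(-0.273)*1 = 1.308736 - (-1.092) = 2.400736.
D >= 0, so the roots are real: z = (-b +/- sqrt(D)) / (2a) = (-1.144 +/- 1.549431) / (-0.546).
  z_1 = (-1.144 + 1.549431) / (-0.546) = -0.7425,   |z_1| = 0.7425.
  z_2 = (-1.144 - 1.549431) / (-0.546) = 4.933,   |z_2| = 4.933.
Moduli of all roots: 0.7425, 4.9330.
All moduli strictly greater than 1? No.
Verdict: Not invertible.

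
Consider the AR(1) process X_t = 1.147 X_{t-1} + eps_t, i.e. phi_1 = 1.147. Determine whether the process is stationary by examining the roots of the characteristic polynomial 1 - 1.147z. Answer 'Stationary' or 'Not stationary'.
\text{Not stationary}

The AR(p) characteristic polynomial is P(z) = 1 - 1.147z.
Stationarity requires all roots to lie outside the unit circle, i.e. |z| > 1 for every root.
This is linear in z: 1 + (-1.147) z = 0  =>  z = -1/(-1.147) = 0.87184,  |z| = 0.87184.
Moduli of all roots: 0.8718.
All moduli strictly greater than 1? No.
Verdict: Not stationary.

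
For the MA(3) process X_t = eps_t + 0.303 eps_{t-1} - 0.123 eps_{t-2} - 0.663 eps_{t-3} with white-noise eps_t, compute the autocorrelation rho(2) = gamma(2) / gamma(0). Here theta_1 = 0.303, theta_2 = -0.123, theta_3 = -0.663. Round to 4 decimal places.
\rho(2) = -0.2094

For an MA(q) process with theta_0 = 1, the autocovariance is
  gamma(k) = sigma^2 * sum_{i=0..q-k} theta_i * theta_{i+k},
and rho(k) = gamma(k) / gamma(0). Sigma^2 cancels.
  numerator   = (1)*(-0.123) + (0.303)*(-0.663) = -0.323889.
  denominator = (1)^2 + (0.303)^2 + (-0.123)^2 + (-0.663)^2 = 1.546507.
  rho(2) = -0.323889 / 1.546507 = -0.2094.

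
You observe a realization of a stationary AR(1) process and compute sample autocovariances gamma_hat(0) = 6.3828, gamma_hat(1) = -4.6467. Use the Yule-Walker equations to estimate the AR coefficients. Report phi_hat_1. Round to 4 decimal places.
\hat\phi_{1} = -0.7280

The Yule-Walker equations for an AR(p) process read, in matrix form,
  Gamma_p phi = r_p,   with   (Gamma_p)_{ij} = gamma(|i - j|),
                       (r_p)_i = gamma(i),   i,j = 1..p.
Substitute the sample gammas (Toeplitz matrix and right-hand side of size 1):
  Gamma_p = [[6.3828]]
  r_p     = [-4.6467]
With p = 1 this is the single equation gamma(0) phi_1 = gamma(1):
  phi_hat_1 = gamma(1) / gamma(0) = -4.6467 / 6.3828 = -0.7280.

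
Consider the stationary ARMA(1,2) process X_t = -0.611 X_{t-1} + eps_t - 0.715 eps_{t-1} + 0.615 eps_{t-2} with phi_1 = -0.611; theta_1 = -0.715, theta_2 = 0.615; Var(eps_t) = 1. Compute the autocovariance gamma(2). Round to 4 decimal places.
\gamma(2) = 3.7898

Multiply the model equation by X_{t-k} and take expectations. With theta_0 = psi_0 = 1 and psi_j the MA(infinity) weights, this gives
  gamma(k) - sum_i phi_i gamma(k-i) = c_k,
  c_k = sigma^2 * sum_{j=k..q} theta_j psi_{j-k}   (c_k = 0 for k > q),
using gamma(-m) = gamma(m).
psi-weights needed (psi_j = theta_j + sum_i phi_i psi_{j-i}):
  psi_1 = theta_1 + phi_1 = -0.715 + (-0.611) = -1.326
  psi_2 = theta_2 + phi_1 psi_1 = 0.615 + (-0.611)(-1.326) = 1.425186
Right-hand sides:
  c_0 = sigma^2 (1 + theta_1 psi_1 + theta_2 psi_2) = 1 * (1 + (-0.715)(-1.326) + (0.615)(1.425186)) = 1 * 2.824579 = 2.824579
  c_1 = sigma^2 (theta_1 + theta_2 psi_1) = 1 * (-0.715 + (0.615)(-1.326)) = -1.53049
  c_2 = sigma^2 theta_2 = 1 * (0.615) = 0.615
Equations for k = 0 and k = 1 (AR order 1):
  gamma(0) = phi_1 gamma(1) + c_0
  gamma(1) = phi_1 gamma(0) + c_1
Substituting the second into the first: gamma(0) (1 - phi_1^2) = c_0 + phi_1 c_1, so
  gamma(0) = (c_0 + phi_1 c_1) / (1 - phi_1^2) = (2.824579 + (-0.611)(-1.53049)) / (1 - (-0.611)^2) = 3.759709 / 0.626679 = 5.999417.
  gamma(1) = phi_1 gamma(0) + c_1 = (-0.611)(5.999417) + (-1.53049) = -5.196134.
For k = 2: gamma(2) = phi_1 gamma(1) + c_2
  = (-0.611)(-5.196134) + (0.615) = 3.789838.
Therefore gamma(2) = 3.7898 (to 4 decimal places).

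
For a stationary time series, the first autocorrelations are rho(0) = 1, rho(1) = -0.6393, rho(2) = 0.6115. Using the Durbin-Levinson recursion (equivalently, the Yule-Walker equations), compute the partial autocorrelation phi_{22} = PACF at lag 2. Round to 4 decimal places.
\phi_{22} = 0.3430

The PACF at lag k is phi_{kk}, the last component of the solution
to the Yule-Walker system G_k phi = r_k where
  (G_k)_{ij} = rho(|i - j|), (r_k)_i = rho(i), i,j = 1..k.
Equivalently, Durbin-Levinson gives phi_{kk} iteratively:
  phi_{11} = rho(1)
  phi_{kk} = [rho(k) - sum_{j=1..k-1} phi_{k-1,j} rho(k-j)]
            / [1 - sum_{j=1..k-1} phi_{k-1,j} rho(j)],
  phi_{k,j} = phi_{k-1,j} - phi_{kk} phi_{k-1,k-j},  j = 1..k-1.
Step k = 1:
  phi_11 = rho(1) = -0.6393.
Step k = 2:
  phi_22 = [rho(2) - phi_11 rho(1)] / [1 - phi_11 rho(1)] = [0.6115 - (-0.6393)(-0.6393)] / [1 - (-0.6393)(-0.6393)]
         = 0.20279551 / 0.59129551 = 0.343.
Therefore phi_{22} = 0.3430.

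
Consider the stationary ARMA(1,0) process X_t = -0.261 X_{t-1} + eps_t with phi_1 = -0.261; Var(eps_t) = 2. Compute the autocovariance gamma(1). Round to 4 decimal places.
\gamma(1) = -0.5602

Multiply the model equation by X_{t-k} and take expectations. With theta_0 = psi_0 = 1 and psi_j the MA(infinity) weights, this gives
  gamma(k) - sum_i phi_i gamma(k-i) = c_k,
  c_k = sigma^2 * sum_{j=k..q} theta_j psi_{j-k}   (c_k = 0 for k > q),
using gamma(-m) = gamma(m).
Pure AR (q = 0): c_0 = sigma^2 = 2, c_k = 0 for k >= 1.
Equations for k = 0 and k = 1 (AR order 1):
  gamma(0) = phi_1 gamma(1) + c_0
  gamma(1) = phi_1 gamma(0) + c_1
Substituting the second into the first: gamma(0) (1 - phi_1^2) = c_0 + phi_1 c_1, so
  gamma(0) = c_0 / (1 - phi_1^2) = 2 / (1 - (-0.261)^2) = 2 / 0.931879 = 2.146201.
  gamma(1) = phi_1 gamma(0) = (-0.261)(2.146201) = -0.560159.
Therefore gamma(1) = -0.5602 (to 4 decimal places).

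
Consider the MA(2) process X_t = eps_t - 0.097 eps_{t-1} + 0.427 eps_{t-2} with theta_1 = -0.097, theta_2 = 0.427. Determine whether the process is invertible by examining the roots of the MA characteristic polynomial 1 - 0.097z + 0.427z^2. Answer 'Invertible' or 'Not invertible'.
\text{Invertible}

The MA(q) characteristic polynomial is P(z) = 1 - 0.097z + 0.427z^2.
Invertibility requires all roots to lie outside the unit circle, i.e. |z| > 1 for every root.
Set 1 + (-0.097) z + (0.427) z^2 = 0, i.e. a z^2 + b z + c = 0 with a = 0.427, b = -0.097, c = 1.
Discriminant D = b^2 - 4ac = (-0.097)^2 - 4*(0.427)*1 = 0.009409 - (1.708) = -1.698591.
D < 0, so the roots are the complex-conjugate pair z = (-b +/- i sqrt(-D)) / (2a) = 0.1136 +/- 1.5261i.
For a conjugate pair |z|^2 = z * conj(z) = (product of roots) = c/a = 1/(0.427) = 2.34192, so |z| = sqrt(2.34192) = 1.5303 for both roots.
Moduli of all roots: 1.5303, 1.5303.
All moduli strictly greater than 1? Yes.
Verdict: Invertible.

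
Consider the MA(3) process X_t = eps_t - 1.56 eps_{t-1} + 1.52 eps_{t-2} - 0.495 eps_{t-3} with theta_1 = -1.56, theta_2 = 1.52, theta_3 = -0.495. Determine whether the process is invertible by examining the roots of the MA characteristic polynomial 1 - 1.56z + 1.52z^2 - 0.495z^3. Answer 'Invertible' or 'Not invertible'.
\text{Invertible}

The MA(q) characteristic polynomial is P(z) = 1 - 1.56z + 1.52z^2 - 0.495z^3.
Invertibility requires all roots to lie outside the unit circle, i.e. |z| > 1 for every root.
Degree 3: look for a simple real root z0 first, then factor out (1 - z/z0) and solve the remaining quadratic.
Testing z0 = 2: P(2) = 1 + (-1.56)(2) + (1.52)(2)^2 + (-0.495)(2)^3
  = 1 + (-3.12) + (6.08) + (-3.96) = 0.  So z_0 = 2 is a root, |z_0| = 2.
Divide out the factor (1 - 0.5 z) = (1 - z/z0) (since 1/z0 = 0.5):
  P(z) = (1 - 0.5 z)(1 + (-1.06) z + (0.99) z^2)
  [check: z-coef -1.06 - (0.5) = -1.56; z^2-coef 0.99 - (0.5)(-1.06) = 1.52; z^3-coef -(0.5)(0.99) = -0.495.]
Remaining roots from the quadratic factor 1 + (-1.06) z + (0.99) z^2:
  Set 1 + (-1.06) z + (0.99) z^2 = 0, i.e. a z^2 + b z + c = 0 with a = 0.99, b = -1.06, c = 1.
  Discriminant D = b^2 - 4ac = (-1.06)^2 - 4*(0.99)*1 = 1.1236 - (3.96) = -2.8364.
  D < 0, so the roots are the complex-conjugate pair z = (-b +/- i sqrt(-D)) / (2a) = 0.5354 +/- 0.8506i.
  For a conjugate pair |z|^2 = z * conj(z) = (product of roots) = c/a = 1/(0.99) = 1.010101, so |z| = sqrt(1.010101) = 1.005 for both roots.
Moduli of all roots: 2.0000, 1.0050, 1.0050.
All moduli strictly greater than 1? Yes.
Verdict: Invertible.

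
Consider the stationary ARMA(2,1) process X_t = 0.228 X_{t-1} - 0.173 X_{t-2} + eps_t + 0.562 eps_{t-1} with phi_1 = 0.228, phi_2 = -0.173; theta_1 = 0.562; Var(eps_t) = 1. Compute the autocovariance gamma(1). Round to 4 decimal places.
\gamma(1) = 0.7986

Multiply the model equation by X_{t-k} and take expectations. With theta_0 = psi_0 = 1 and psi_j the MA(infinity) weights, this gives
  gamma(k) - sum_i phi_i gamma(k-i) = c_k,
  c_k = sigma^2 * sum_{j=k..q} theta_j psi_{j-k}   (c_k = 0 for k > q),
using gamma(-m) = gamma(m).
psi-weights needed (psi_j = theta_j + sum_i phi_i psi_{j-i}):
  psi_1 = theta_1 + phi_1 = 0.562 + (0.228) = 0.79
Right-hand sides:
  c_0 = sigma^2 (1 + theta_1 psi_1) = 1 * (1 + (0.562)(0.79)) = 1 * 1.44398 = 1.44398
  c_1 = sigma^2 theta_1 = 1 * (0.562) = 0.562
  c_2 = 0
Equations for k = 0, 1, 2 (AR order 2, c_2 = 0):
  (E0) gamma(0) = phi_1 gamma(1) + phi_2 gamma(2) + c_0
  (E1) gamma(1) = phi_1 gamma(0) + phi_2 gamma(1) + c_1
  (E2) gamma(2) = phi_1 gamma(1) + phi_2 gamma(0)
From (E1): gamma(1) = A gamma(0) + B with
  A = phi_1 / (1 - phi_2) = 0.228 / 1.173 = 0.194373,   B = c_1 / (1 - phi_2) = 0.562 / 1.173 = 0.479113.
Insert (E2) into (E0): gamma(0) (1 - phi_2^2) = phi_1 (1 + phi_2) gamma(1) + c_0.
  phi_1 (1 + phi_2) = (0.228)(0.827) = 0.188556,   1 - phi_2^2 = 0.970071.
Replace gamma(1) by A gamma(0) + B and collect gamma(0):
  gamma(0) [0.970071 - (0.188556)(0.194373)] = (0.188556)(0.479113) + 1.44398
  gamma(0) * 0.933421 = 1.53432
  gamma(0) = 1.53432 / 0.933421 = 1.64376.
  gamma(1) = A gamma(0) + B = (0.194373)(1.64376) + (0.479113) = 0.798617.
Therefore gamma(1) = 0.7986 (to 4 decimal places).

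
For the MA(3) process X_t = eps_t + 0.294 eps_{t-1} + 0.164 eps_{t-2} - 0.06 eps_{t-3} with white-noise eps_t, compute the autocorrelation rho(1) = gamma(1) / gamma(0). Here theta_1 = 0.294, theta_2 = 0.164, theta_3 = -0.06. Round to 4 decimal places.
\rho(1) = 0.2976

For an MA(q) process with theta_0 = 1, the autocovariance is
  gamma(k) = sigma^2 * sum_{i=0..q-k} theta_i * theta_{i+k},
and rho(k) = gamma(k) / gamma(0). Sigma^2 cancels.
  numerator   = (1)*(0.294) + (0.294)*(0.164) + (0.164)*(-0.06) = 0.332376.
  denominator = (1)^2 + (0.294)^2 + (0.164)^2 + (-0.06)^2 = 1.116932.
  rho(1) = 0.332376 / 1.116932 = 0.2976.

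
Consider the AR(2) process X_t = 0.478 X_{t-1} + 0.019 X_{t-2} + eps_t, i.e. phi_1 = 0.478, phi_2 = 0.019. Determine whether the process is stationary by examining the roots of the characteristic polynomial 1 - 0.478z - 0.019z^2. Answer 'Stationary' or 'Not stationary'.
\text{Stationary}

The AR(p) characteristic polynomial is P(z) = 1 - 0.478z - 0.019z^2.
Stationarity requires all roots to lie outside the unit circle, i.e. |z| > 1 for every root.
Set 1 + (-0.478) z + (-0.019) z^2 = 0, i.e. a z^2 + b z + c = 0 with a = -0.019, b = -0.478, c = 1.
Discriminant D = b^2 - 4ac = (-0.478)^2 - 4*(-0.019)*1 = 0.228484 - (-0.076) = 0.304484.
D >= 0, so the roots are real: z = (-b +/- sqrt(D)) / (2a) = (0.478 +/- 0.551801) / (-0.038).
  z_1 = (0.478 + 0.551801) / (-0.038) = -27.1,   |z_1| = 27.1.
  z_2 = (0.478 - 0.551801) / (-0.038) = 1.9421,   |z_2| = 1.9421.
Moduli of all roots: 27.1000, 1.9421.
All moduli strictly greater than 1? Yes.
Verdict: Stationary.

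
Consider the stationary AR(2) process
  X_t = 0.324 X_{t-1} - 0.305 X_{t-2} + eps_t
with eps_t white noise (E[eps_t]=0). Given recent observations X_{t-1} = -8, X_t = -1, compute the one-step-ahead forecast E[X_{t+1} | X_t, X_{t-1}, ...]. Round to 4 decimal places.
E[X_{t+1} \mid \mathcal F_t] = 2.1160

For an AR(p) model X_t = c + sum_i phi_i X_{t-i} + eps_t, the
one-step-ahead conditional mean is
  E[X_{t+1} | X_t, ...] = c + sum_i phi_i X_{t+1-i}.
Substitute known values:
  E[X_{t+1} | ...] = (0.324) * (-1) + (-0.305) * (-8)
                   = 2.1160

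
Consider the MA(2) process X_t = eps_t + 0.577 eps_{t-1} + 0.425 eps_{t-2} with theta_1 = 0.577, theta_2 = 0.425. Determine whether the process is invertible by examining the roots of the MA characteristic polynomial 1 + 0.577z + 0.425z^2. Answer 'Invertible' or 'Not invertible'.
\text{Invertible}

The MA(q) characteristic polynomial is P(z) = 1 + 0.577z + 0.425z^2.
Invertibility requires all roots to lie outside the unit circle, i.e. |z| > 1 for every root.
Set 1 + (0.577) z + (0.425) z^2 = 0, i.e. a z^2 + b z + c = 0 with a = 0.425, b = 0.577, c = 1.
Discriminant D = b^2 - 4ac = (0.577)^2 - 4*(0.425)*1 = 0.332929 - (1.7) = -1.367071.
D < 0, so the roots are the complex-conjugate pair z = (-b +/- i sqrt(-D)) / (2a) = -0.6788 +/- 1.3756i.
For a conjugate pair |z|^2 = z * conj(z) = (product of roots) = c/a = 1/(0.425) = 2.352941, so |z| = sqrt(2.352941) = 1.5339 for both roots.
Moduli of all roots: 1.5339, 1.5339.
All moduli strictly greater than 1? Yes.
Verdict: Invertible.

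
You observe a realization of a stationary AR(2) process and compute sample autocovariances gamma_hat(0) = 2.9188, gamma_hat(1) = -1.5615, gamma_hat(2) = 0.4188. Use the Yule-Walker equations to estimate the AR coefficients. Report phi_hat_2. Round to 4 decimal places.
\hat\phi_{2} = -0.1999

The Yule-Walker equations for an AR(p) process read, in matrix form,
  Gamma_p phi = r_p,   with   (Gamma_p)_{ij} = gamma(|i - j|),
                       (r_p)_i = gamma(i),   i,j = 1..p.
Substitute the sample gammas (Toeplitz matrix and right-hand side of size 2):
  Gamma_p = [[2.9188, -1.5615], [-1.5615, 2.9188]]
  r_p     = [-1.5615, 0.4188]
Written out:
  2.9188 phi_1 - 1.5615 phi_2 = -1.5615
  -1.5615 phi_1 + 2.9188 phi_2 = 0.4188
Solve by Cramer's rule:
  det = gamma(0)^2 - gamma(1)^2 = (2.9188)^2 - (-1.5615)^2 = 8.51939344 - 2.43828225 = 6.08111119
  phi_hat_1 = [gamma(1) gamma(0) - gamma(1) gamma(2)] / det = [(-1.5615)(2.9188) - (-1.5615)(0.4188)] / 6.08111119 = -3.90375 / 6.08111119 = -0.6419
  phi_hat_2 = [gamma(0) gamma(2) - gamma(1)^2] / det = [(2.9188)(0.4188) - (-1.5615)^2] / 6.08111119 = -1.21588881 / 6.08111119 = -0.1999
So phi_hat = [-0.6419, -0.1999].
Therefore phi_hat_2 = -0.1999.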